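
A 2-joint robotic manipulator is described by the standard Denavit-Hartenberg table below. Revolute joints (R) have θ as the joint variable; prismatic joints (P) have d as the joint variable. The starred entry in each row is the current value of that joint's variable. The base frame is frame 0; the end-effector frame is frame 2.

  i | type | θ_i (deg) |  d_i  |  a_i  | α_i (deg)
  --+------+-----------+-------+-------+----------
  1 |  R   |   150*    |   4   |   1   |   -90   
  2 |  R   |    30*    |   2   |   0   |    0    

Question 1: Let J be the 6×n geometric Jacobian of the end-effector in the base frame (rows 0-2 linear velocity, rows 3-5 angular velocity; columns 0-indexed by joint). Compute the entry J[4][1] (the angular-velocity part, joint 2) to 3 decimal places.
-0.866

axis z_1 = (-0.5000,-0.8660,0.0000); lever o_n−o_1 = (-1.0000,-1.7321,0.0000)
cross product → J_v[:, 1] = (0.0000,-0.0000,0.0000)
J_ω[:, 1] = z_1
entry J[4][1] = -0.8660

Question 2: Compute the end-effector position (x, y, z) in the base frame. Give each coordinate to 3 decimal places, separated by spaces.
after link 1: o_1 = (-0.8660, 0.5000, 4.0000)
after link 2: o_2 = (-1.8660, -1.2321, 4.0000)

-1.866 -1.232 4.000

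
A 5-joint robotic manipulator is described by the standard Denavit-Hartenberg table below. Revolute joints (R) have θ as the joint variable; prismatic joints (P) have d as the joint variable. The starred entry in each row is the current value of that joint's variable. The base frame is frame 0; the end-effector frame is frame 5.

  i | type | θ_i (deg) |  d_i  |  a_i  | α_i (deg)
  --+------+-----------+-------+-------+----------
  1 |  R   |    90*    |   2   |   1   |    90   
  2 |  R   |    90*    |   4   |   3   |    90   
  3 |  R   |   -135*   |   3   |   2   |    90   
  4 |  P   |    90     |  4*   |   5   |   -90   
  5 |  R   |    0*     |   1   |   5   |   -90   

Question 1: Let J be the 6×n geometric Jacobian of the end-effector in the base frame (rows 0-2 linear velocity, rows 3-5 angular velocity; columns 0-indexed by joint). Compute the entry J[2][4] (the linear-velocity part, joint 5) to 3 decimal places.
axis z_4 = (0.7071,0.0000,0.7071); lever o_n−o_4 = (0.7071,5.0000,0.7071)
cross product → J_v[:, 4] = (-3.5355,0.0000,3.5355)
J_ω[:, 4] = z_4
entry J[2][4] = 3.5355

3.536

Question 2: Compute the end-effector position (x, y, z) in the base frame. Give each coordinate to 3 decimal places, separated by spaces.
after link 1: o_1 = (0.0000, 1.0000, 2.0000)
after link 2: o_2 = (4.0000, 1.0000, 5.0000)
after link 3: o_3 = (2.5858, 4.0000, 3.5858)
after link 4: o_4 = (5.4142, 9.0000, 0.7574)
after link 5: o_5 = (6.1213, 14.0000, 1.4645)

6.121 14.000 1.464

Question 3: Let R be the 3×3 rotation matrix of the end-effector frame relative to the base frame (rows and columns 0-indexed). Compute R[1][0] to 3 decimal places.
1.000

End-effector x-axis (col 0 of R) = (0.0000,1.0000,-0.0000)
R[1][0] = 1.0000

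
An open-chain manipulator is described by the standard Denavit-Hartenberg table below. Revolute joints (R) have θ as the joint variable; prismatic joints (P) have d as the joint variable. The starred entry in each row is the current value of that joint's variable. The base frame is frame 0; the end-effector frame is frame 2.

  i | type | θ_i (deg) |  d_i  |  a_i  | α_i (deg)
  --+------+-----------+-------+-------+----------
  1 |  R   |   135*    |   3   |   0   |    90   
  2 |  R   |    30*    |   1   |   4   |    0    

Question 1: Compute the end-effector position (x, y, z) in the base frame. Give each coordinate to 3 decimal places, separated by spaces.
after link 1: o_1 = (0.0000, 0.0000, 3.0000)
after link 2: o_2 = (-1.7424, 3.1566, 5.0000)

-1.742 3.157 5.000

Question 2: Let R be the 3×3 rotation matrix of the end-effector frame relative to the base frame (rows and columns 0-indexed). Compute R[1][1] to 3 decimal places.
-0.354

End-effector y-axis (col 1 of R) = (0.3536,-0.3536,0.8660)
R[1][1] = -0.3536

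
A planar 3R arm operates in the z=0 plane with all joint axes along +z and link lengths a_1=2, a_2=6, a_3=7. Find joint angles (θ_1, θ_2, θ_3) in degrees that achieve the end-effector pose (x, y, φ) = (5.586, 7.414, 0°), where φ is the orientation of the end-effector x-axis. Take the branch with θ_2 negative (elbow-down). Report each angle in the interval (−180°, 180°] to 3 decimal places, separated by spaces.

wrist centre = target − a_3·(cos φ, sin φ) = (-1.4140, 7.4140)
cos θ_2 = (56.9668−2²−6²)/(2·2·6) = 0.7069; θ_2 = -45.0127° (elbow-down)
β = atan2(7.4140,-1.4140) = 100.7978°; ψ = atan2(-4.2436,6.2417) = -34.2109°
θ_1 = β − ψ = 135.0087°
θ_3 = φ − θ_1 − θ_2 = -89.9959° (wrapped to (-180°,180°])

135.009 -45.013 -89.996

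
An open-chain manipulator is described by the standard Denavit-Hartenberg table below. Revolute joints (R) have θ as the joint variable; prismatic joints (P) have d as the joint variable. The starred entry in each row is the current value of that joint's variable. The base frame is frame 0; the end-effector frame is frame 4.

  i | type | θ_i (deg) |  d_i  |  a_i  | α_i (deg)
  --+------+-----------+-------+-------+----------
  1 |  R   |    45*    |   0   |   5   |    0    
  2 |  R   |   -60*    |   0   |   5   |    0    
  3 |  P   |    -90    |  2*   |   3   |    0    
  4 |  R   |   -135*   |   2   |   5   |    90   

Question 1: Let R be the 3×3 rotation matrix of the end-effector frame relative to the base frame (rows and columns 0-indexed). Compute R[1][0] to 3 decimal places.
0.866

End-effector x-axis (col 0 of R) = (-0.5000,0.8660,0.0000)
R[1][0] = 0.8660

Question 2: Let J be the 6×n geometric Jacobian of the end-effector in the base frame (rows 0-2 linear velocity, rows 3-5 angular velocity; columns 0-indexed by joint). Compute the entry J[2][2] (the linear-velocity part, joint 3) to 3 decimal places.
1.000

prismatic axis z_2 = (0.0000,0.0000,1.0000)
J_v[:, 2] = z_2; J_ω[:, 2] = (0,0,0)
entry J[2][2] = 1.0000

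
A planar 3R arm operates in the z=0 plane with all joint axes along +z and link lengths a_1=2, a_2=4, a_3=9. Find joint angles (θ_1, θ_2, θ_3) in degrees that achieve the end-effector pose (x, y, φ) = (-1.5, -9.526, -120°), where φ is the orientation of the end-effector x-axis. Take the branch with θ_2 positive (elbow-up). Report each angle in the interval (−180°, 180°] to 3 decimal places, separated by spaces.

wrist centre = target − a_3·(cos φ, sin φ) = (3.0000, -1.7318)
cos θ_2 = (11.9990−2²−4²)/(2·2·4) = -0.5001; θ_2 = 120.0040° (elbow-up)
β = atan2(-1.7318,3.0000) = -29.9960°; ψ = atan2(3.4640,-0.0002) = 90.0040°
θ_1 = β − ψ = -120.0000°
θ_3 = φ − θ_1 − θ_2 = -120.0040° (wrapped to (-180°,180°])

-120.000 120.004 -120.004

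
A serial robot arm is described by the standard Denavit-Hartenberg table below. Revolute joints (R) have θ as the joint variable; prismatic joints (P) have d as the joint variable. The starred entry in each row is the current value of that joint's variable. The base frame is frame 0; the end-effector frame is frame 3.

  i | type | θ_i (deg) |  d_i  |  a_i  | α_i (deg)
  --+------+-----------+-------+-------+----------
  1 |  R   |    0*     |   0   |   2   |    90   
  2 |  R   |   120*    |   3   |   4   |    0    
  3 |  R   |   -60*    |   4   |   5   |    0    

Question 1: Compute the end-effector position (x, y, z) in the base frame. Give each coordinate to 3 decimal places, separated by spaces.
after link 1: o_1 = (2.0000, 0.0000, 0.0000)
after link 2: o_2 = (0.0000, -3.0000, 3.4641)
after link 3: o_3 = (2.5000, -7.0000, 7.7942)

2.500 -7.000 7.794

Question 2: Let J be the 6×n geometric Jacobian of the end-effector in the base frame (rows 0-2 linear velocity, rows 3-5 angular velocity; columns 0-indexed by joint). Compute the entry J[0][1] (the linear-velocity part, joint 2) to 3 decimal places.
-7.794

axis z_1 = (0.0000,-1.0000,0.0000); lever o_n−o_1 = (0.5000,-7.0000,7.7942)
cross product → J_v[:, 1] = (-7.7942,0.0000,0.5000)
J_ω[:, 1] = z_1
entry J[0][1] = -7.7942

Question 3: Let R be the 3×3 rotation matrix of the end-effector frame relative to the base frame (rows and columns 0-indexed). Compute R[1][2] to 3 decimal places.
End-effector z-axis (col 2 of R) = (0.0000,-1.0000,0.0000)
R[1][2] = -1.0000

-1.000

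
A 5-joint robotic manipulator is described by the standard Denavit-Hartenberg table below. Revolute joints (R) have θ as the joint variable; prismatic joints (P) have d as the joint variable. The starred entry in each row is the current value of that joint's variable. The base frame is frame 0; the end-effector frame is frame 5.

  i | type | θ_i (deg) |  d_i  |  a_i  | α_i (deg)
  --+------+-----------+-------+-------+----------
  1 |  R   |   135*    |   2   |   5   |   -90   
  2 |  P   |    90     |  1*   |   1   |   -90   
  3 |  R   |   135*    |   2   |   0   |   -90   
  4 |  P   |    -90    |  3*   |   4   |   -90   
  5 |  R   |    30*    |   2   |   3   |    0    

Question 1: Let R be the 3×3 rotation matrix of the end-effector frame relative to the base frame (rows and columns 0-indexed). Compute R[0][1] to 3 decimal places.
End-effector y-axis (col 1 of R) = (0.0795,0.7866,-0.6124)
R[0][1] = 0.0795

0.079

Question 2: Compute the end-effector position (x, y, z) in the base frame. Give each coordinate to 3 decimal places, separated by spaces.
2.087 -3.001 3.475

after link 1: o_1 = (-3.5355, 3.5355, 2.0000)
after link 2: o_2 = (-4.2426, 2.8284, 1.0000)
after link 3: o_3 = (-2.8284, 1.4142, 1.0000)
after link 4: o_4 = (-1.5000, -2.9142, 3.1213)
after link 5: o_5 = (2.0871, -3.0013, 3.4749)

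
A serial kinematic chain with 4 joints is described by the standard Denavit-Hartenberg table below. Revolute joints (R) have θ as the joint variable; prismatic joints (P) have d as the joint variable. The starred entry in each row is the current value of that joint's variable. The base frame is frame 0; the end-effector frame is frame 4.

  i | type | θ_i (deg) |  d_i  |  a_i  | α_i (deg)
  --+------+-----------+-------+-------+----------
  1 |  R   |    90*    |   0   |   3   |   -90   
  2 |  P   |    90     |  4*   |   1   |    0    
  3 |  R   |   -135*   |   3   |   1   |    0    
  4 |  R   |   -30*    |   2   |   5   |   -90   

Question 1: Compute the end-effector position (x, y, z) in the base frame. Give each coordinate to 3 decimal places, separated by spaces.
-9.000 5.001 4.537

after link 1: o_1 = (0.0000, 3.0000, 0.0000)
after link 2: o_2 = (-4.0000, 3.0000, -1.0000)
after link 3: o_3 = (-7.0000, 3.7071, -0.2929)
after link 4: o_4 = (-9.0000, 5.0012, 4.5367)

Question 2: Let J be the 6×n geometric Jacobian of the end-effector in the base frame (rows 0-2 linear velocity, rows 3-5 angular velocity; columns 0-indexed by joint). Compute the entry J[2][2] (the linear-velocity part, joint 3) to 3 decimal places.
axis z_2 = (-1.0000,0.0000,0.0000); lever o_n−o_2 = (-5.0000,2.0012,5.5367)
cross product → J_v[:, 2] = (0.0000,5.5367,-2.0012)
J_ω[:, 2] = z_2
entry J[2][2] = -2.0012

-2.001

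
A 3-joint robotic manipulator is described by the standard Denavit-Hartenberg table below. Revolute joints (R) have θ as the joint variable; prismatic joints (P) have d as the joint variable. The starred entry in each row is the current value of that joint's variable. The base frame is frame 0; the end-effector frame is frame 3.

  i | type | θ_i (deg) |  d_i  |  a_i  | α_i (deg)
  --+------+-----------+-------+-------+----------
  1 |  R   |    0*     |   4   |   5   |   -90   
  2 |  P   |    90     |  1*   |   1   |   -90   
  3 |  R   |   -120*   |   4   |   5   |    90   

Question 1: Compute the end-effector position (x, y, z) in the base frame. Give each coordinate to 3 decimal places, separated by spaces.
1.000 5.330 5.500

after link 1: o_1 = (5.0000, 0.0000, 4.0000)
after link 2: o_2 = (5.0000, 1.0000, 3.0000)
after link 3: o_3 = (1.0000, 5.3301, 5.5000)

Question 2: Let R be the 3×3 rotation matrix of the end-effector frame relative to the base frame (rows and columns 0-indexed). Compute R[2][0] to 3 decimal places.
End-effector x-axis (col 0 of R) = (0.0000,0.8660,0.5000)
R[2][0] = 0.5000

0.500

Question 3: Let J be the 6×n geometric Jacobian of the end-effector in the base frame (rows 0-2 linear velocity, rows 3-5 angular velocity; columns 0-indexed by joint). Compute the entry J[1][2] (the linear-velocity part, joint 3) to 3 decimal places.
2.500

axis z_2 = (-1.0000,0.0000,-0.0000); lever o_n−o_2 = (-4.0000,4.3301,2.5000)
cross product → J_v[:, 2] = (0.0000,2.5000,-4.3301)
J_ω[:, 2] = z_2
entry J[1][2] = 2.5000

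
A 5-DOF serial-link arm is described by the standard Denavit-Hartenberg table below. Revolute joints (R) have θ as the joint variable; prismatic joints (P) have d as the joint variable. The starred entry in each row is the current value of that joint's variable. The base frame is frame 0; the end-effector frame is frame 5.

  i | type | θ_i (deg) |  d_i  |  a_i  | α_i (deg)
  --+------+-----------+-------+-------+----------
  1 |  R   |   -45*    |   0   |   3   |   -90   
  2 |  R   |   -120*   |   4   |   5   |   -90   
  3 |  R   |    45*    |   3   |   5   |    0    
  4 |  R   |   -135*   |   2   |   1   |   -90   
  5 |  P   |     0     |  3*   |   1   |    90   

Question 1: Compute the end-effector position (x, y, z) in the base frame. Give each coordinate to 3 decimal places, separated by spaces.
after link 1: o_1 = (2.1213, -2.1213, 0.0000)
after link 2: o_2 = (3.1820, 2.4749, 4.3301)
after link 3: o_3 = (1.2691, -0.6122, 8.8920)
after link 4: o_4 = (3.2009, -1.1299, 9.8920)
after link 5: o_5 = (2.8474, 0.6379, 12.4901)

2.847 0.638 12.490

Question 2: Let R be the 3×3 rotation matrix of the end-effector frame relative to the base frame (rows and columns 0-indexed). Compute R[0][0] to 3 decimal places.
End-effector x-axis (col 0 of R) = (0.7071,0.7071,0.0000)
R[0][0] = 0.7071

0.707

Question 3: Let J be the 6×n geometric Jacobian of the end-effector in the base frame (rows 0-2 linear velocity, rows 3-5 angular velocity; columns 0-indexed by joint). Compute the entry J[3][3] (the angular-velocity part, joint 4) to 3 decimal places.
axis z_3 = (0.6124,-0.6124,0.5000); lever o_n−o_3 = (1.5783,1.2501,3.5981)
cross product → J_v[:, 3] = (-2.8284,-1.4142,1.7321)
J_ω[:, 3] = z_3
entry J[3][3] = 0.6124

0.612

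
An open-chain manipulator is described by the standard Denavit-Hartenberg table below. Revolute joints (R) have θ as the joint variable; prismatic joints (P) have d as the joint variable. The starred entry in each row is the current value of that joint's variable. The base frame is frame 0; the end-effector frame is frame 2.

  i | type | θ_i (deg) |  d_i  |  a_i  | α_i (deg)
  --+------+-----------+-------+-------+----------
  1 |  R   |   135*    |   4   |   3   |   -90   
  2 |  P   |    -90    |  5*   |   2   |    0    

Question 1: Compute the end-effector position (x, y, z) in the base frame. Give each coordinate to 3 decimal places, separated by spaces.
after link 1: o_1 = (-2.1213, 2.1213, 4.0000)
after link 2: o_2 = (-5.6569, -1.4142, 6.0000)

-5.657 -1.414 6.000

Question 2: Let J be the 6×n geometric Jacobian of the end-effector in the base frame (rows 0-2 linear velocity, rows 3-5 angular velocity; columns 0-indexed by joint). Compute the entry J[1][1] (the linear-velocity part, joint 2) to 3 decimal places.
-0.707

prismatic axis z_1 = (-0.7071,-0.7071,0.0000)
J_v[:, 1] = z_1; J_ω[:, 1] = (0,0,0)
entry J[1][1] = -0.7071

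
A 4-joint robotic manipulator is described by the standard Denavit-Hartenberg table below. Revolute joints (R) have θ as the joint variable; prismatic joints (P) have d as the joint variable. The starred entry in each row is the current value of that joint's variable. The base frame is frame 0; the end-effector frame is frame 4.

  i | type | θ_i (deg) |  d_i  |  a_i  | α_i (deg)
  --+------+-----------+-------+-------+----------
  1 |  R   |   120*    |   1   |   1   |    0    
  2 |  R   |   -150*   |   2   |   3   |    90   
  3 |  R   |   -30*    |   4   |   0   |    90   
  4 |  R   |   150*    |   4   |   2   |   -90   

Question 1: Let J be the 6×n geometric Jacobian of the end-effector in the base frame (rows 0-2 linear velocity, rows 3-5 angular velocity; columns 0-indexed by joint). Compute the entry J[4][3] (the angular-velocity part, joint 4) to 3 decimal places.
0.250

axis z_3 = (-0.4330,0.2500,-0.8660); lever o_n−o_3 = (-3.5311,0.8840,-2.5981)
cross product → J_v[:, 3] = (0.1160,1.9330,0.5000)
J_ω[:, 3] = z_3
entry J[4][3] = 0.2500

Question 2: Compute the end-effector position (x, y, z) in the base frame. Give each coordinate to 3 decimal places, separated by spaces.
-3.433 -3.214 0.402

after link 1: o_1 = (-0.5000, 0.8660, 1.0000)
after link 2: o_2 = (2.0981, -0.6340, 3.0000)
after link 3: o_3 = (0.0981, -4.0981, 3.0000)
after link 4: o_4 = (-3.4330, -3.2141, 0.4019)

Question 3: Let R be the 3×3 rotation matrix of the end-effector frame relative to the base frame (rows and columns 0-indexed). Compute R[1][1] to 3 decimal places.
End-effector y-axis (col 1 of R) = (0.4330,-0.2500,0.8660)
R[1][1] = -0.2500

-0.250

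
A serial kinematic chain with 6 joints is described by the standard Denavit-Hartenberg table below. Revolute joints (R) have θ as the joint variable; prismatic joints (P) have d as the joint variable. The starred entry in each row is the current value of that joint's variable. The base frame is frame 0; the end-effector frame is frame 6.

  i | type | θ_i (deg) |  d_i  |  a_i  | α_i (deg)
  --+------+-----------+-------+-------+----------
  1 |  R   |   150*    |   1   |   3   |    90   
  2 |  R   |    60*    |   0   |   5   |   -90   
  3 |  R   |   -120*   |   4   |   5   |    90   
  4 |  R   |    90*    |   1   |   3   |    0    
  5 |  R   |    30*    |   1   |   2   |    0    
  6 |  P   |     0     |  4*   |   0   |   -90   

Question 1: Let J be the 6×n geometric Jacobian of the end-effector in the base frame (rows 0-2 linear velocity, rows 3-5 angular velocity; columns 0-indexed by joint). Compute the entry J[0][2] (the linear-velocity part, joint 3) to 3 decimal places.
3.397

axis z_2 = (0.7500,-0.4330,0.5000); lever o_n−o_2 = (9.8971,-5.1782,-1.8660)
cross product → J_v[:, 2] = (3.3971,6.3481,0.4019)
J_ω[:, 2] = z_2
entry J[0][2] = 3.3971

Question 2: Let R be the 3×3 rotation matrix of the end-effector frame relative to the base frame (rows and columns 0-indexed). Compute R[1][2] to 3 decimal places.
End-effector z-axis (col 2 of R) = (-0.9375,-0.3248,0.1250)
R[1][2] = -0.3248

-0.325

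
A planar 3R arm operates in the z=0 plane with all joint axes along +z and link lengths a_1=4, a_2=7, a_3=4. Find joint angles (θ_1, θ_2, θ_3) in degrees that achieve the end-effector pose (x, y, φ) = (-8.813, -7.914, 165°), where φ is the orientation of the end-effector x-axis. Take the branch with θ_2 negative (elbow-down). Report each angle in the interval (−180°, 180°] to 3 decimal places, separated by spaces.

wrist centre = target − a_3·(cos φ, sin φ) = (-4.9493, -8.9493)
cos θ_2 = (104.5851−4²−7²)/(2·4·7) = 0.7069; θ_2 = -45.0187° (elbow-down)
β = atan2(-8.9493,-4.9493) = -118.9443°; ψ = atan2(-4.9514,8.9481) = -28.9575°
θ_1 = β − ψ = -89.9868°
θ_3 = φ − θ_1 − θ_2 = -59.9945° (wrapped to (-180°,180°])

-89.987 -45.019 -59.995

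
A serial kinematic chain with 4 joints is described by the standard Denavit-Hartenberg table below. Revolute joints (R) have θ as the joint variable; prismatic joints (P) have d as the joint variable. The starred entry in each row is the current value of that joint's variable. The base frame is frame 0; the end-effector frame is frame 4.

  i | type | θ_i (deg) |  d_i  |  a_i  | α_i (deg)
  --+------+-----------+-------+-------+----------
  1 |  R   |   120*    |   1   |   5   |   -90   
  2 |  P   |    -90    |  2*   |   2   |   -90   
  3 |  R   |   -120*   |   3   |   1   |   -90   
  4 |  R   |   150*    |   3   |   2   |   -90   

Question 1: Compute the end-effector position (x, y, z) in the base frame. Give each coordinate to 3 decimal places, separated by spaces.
-5.982 4.629 5.964

after link 1: o_1 = (-2.5000, 4.3301, 1.0000)
after link 2: o_2 = (-4.2321, 3.3301, 3.0000)
after link 3: o_3 = (-6.4821, 5.4952, 2.5000)
after link 4: o_4 = (-5.9821, 4.6292, 5.9641)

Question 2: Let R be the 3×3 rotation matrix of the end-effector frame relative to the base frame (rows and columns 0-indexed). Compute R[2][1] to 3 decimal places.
End-effector y-axis (col 1 of R) = (0.4330,0.2500,-0.8660)
R[2][1] = -0.8660

-0.866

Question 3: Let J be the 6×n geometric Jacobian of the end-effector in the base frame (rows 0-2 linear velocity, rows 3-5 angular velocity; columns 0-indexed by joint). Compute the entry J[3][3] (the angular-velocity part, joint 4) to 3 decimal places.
axis z_3 = (-0.4330,-0.2500,0.8660); lever o_n−o_3 = (0.5000,-0.8660,3.4641)
cross product → J_v[:, 3] = (-0.1160,1.9330,0.5000)
J_ω[:, 3] = z_3
entry J[3][3] = -0.4330

-0.433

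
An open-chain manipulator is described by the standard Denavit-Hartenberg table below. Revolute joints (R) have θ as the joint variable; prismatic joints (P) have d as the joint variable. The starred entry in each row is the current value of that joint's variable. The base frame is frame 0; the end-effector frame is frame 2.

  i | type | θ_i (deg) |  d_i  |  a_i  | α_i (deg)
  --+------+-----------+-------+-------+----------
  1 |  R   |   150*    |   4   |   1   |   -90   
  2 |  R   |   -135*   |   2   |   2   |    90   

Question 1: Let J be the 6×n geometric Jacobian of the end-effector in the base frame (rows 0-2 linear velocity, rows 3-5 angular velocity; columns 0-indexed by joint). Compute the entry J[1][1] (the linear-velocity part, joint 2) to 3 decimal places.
0.707

axis z_1 = (-0.5000,-0.8660,0.0000); lever o_n−o_1 = (0.2247,-2.4392,1.4142)
cross product → J_v[:, 1] = (-1.2247,0.7071,1.4142)
J_ω[:, 1] = z_1
entry J[1][1] = 0.7071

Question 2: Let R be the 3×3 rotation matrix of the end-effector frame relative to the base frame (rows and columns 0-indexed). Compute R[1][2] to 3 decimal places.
-0.354

End-effector z-axis (col 2 of R) = (0.6124,-0.3536,-0.7071)
R[1][2] = -0.3536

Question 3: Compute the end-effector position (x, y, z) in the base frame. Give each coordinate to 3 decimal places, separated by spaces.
after link 1: o_1 = (-0.8660, 0.5000, 4.0000)
after link 2: o_2 = (-0.6413, -1.9392, 5.4142)

-0.641 -1.939 5.414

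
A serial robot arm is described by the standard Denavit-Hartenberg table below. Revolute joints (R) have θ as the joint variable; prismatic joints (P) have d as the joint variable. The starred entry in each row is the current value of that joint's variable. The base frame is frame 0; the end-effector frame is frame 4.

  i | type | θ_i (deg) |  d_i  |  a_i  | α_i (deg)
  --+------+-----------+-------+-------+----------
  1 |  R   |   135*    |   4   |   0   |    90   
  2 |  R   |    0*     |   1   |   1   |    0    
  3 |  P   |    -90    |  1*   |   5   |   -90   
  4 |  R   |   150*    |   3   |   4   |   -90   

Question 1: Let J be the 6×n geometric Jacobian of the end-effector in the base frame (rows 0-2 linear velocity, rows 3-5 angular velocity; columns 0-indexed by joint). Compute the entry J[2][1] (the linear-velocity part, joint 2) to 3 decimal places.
axis z_1 = (0.7071,0.7071,0.0000); lever o_n−o_1 = (-2.8284,2.8284,-1.5359)
cross product → J_v[:, 1] = (-1.0860,1.0860,4.0000)
J_ω[:, 1] = z_1
entry J[2][1] = 4.0000

4.000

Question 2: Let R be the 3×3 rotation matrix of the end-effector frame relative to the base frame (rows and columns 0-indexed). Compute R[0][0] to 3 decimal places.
-0.354

End-effector x-axis (col 0 of R) = (-0.3536,-0.3536,0.8660)
R[0][0] = -0.3536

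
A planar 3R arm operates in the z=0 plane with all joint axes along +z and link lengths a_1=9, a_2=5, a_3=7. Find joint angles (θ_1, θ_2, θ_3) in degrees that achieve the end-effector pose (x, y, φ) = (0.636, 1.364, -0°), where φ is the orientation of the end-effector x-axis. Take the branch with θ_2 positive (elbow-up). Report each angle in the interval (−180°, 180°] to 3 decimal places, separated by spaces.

wrist centre = target − a_3·(cos φ, sin φ) = (-6.3640, 1.3640)
cos θ_2 = (42.3610−9²−5²)/(2·9·5) = -0.7071; θ_2 = 134.9995° (elbow-up)
β = atan2(1.3640,-6.3640) = 167.9028°; ψ = atan2(3.5356,5.4645) = 32.9031°
θ_1 = β − ψ = 134.9996°
θ_3 = φ − θ_1 − θ_2 = 90.0009° (wrapped to (-180°,180°])

135.000 134.999 90.001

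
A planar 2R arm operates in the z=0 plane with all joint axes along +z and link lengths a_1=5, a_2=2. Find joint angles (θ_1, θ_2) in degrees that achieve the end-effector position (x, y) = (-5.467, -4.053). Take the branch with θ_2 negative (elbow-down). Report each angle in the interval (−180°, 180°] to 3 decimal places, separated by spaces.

cos θ_2 = (46.3149−5²−2²)/(2·5·2) = 0.8657; θ_2 = -30.0321° (elbow-down)
β = atan2(-4.0530,-5.4670) = -143.4483°; ψ = atan2(-1.0010,6.7315) = -8.4579°
θ_1 = β − ψ = -134.9904°

-134.990 -30.032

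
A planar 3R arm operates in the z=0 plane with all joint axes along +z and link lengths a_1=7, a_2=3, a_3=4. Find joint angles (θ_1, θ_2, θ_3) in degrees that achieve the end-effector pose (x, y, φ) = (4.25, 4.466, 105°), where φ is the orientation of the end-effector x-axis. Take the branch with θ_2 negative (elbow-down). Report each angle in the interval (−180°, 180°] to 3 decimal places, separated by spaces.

29.999 -135.009 -149.991

wrist centre = target − a_3·(cos φ, sin φ) = (5.2853, 0.6023)
cos θ_2 = (28.2969−7²−3²)/(2·7·3) = -0.7072; θ_2 = -135.0089° (elbow-down)
β = atan2(0.6023,5.2853) = 6.5012°; ψ = atan2(-2.1210,4.8784) = -23.4983°
θ_1 = β − ψ = 29.9995°
θ_3 = φ − θ_1 − θ_2 = -149.9906° (wrapped to (-180°,180°])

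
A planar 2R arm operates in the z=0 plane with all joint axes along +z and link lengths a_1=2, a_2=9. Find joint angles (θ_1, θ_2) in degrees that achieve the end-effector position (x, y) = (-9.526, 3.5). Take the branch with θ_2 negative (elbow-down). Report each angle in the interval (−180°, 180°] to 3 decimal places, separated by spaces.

-149.992 -60.010

cos θ_2 = (102.9947−2²−9²)/(2·2·9) = 0.4999; θ_2 = -60.0098° (elbow-down)
β = atan2(3.5000,-9.5260) = 159.8259°; ψ = atan2(-7.7950,6.4987) = -50.1821°
θ_1 = β − ψ = 210.0080°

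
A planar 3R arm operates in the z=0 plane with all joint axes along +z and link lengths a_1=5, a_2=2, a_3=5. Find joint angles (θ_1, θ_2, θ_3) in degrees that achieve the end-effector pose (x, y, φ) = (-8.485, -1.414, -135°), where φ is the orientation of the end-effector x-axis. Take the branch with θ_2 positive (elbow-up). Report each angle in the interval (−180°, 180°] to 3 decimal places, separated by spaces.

134.996 90.005 -0.001

wrist centre = target − a_3·(cos φ, sin φ) = (-4.9495, 2.1215)
cos θ_2 = (28.9981−5²−2²)/(2·5·2) = -0.0001; θ_2 = 90.0054° (elbow-up)
β = atan2(2.1215,-4.9495) = 156.7981°; ψ = atan2(2.0000,4.9998) = 21.8022°
θ_1 = β − ψ = 134.9960°
θ_3 = φ − θ_1 − θ_2 = -0.0014° (wrapped to (-180°,180°])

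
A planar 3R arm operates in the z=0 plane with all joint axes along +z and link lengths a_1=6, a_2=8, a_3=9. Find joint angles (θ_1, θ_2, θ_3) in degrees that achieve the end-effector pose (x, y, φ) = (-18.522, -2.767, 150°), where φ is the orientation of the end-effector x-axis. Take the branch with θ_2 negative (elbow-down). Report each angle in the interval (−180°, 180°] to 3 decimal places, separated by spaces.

wrist centre = target − a_3·(cos φ, sin φ) = (-10.7278, -7.2670)
cos θ_2 = (167.8944−6²−8²)/(2·6·8) = 0.7072; θ_2 = -44.9898° (elbow-down)
β = atan2(-7.2670,-10.7278) = -145.8863°; ψ = atan2(-5.6558,11.6579) = -25.8805°
θ_1 = β − ψ = -120.0058°
θ_3 = φ − θ_1 − θ_2 = -45.0044° (wrapped to (-180°,180°])

-120.006 -44.990 -45.004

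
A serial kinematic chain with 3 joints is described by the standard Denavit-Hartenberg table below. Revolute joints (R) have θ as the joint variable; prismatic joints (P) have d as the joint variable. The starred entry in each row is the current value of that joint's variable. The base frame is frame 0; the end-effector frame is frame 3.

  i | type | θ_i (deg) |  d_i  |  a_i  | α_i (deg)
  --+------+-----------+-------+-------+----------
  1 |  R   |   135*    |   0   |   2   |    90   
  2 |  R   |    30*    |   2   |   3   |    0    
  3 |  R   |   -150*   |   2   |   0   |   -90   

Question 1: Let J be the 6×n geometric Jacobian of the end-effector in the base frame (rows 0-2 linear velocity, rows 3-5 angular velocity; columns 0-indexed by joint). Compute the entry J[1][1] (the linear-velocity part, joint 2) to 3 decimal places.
-1.061

axis z_1 = (0.7071,0.7071,0.0000); lever o_n−o_1 = (0.9913,4.6655,1.5000)
cross product → J_v[:, 1] = (1.0607,-1.0607,2.5981)
J_ω[:, 1] = z_1
entry J[1][1] = -1.0607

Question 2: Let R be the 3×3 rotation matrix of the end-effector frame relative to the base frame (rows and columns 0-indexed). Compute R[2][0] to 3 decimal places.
-0.866

End-effector x-axis (col 0 of R) = (0.3536,-0.3536,-0.8660)
R[2][0] = -0.8660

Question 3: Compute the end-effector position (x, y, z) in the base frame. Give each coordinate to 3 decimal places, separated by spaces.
-0.423 6.080 1.500

after link 1: o_1 = (-1.4142, 1.4142, 0.0000)
after link 2: o_2 = (-1.8371, 4.6655, 1.5000)
after link 3: o_3 = (-0.4229, 6.0798, 1.5000)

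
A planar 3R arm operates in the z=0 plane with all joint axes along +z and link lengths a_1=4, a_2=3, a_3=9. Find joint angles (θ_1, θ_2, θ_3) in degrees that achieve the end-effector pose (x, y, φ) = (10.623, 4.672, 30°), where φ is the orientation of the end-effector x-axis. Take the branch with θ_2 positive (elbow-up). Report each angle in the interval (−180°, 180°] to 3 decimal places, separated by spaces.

-44.991 134.993 -60.002

wrist centre = target − a_3·(cos φ, sin φ) = (2.8288, 0.1720)
cos θ_2 = (8.0315−4²−3²)/(2·4·3) = -0.7070; θ_2 = 134.9929° (elbow-up)
β = atan2(0.1720,2.8288) = 3.4795°; ψ = atan2(2.1216,1.8789) = 48.4709°
θ_1 = β − ψ = -44.9913°
θ_3 = φ − θ_1 − θ_2 = -60.0016° (wrapped to (-180°,180°])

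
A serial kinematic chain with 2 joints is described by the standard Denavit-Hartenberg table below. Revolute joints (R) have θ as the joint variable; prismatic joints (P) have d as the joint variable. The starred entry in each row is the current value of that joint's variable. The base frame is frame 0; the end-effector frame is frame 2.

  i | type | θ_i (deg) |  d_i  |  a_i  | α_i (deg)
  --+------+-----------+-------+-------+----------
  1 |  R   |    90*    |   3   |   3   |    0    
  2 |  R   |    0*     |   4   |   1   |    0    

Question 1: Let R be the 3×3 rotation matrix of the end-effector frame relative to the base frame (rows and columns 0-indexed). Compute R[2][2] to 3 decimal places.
End-effector z-axis (col 2 of R) = (0.0000,0.0000,1.0000)
R[2][2] = 1.0000

1.000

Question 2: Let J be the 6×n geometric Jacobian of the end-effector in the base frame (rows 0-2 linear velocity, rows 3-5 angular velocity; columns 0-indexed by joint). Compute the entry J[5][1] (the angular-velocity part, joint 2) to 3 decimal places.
axis z_1 = (0.0000,0.0000,1.0000); lever o_n−o_1 = (0.0000,1.0000,4.0000)
cross product → J_v[:, 1] = (-1.0000,0.0000,0.0000)
J_ω[:, 1] = z_1
entry J[5][1] = 1.0000

1.000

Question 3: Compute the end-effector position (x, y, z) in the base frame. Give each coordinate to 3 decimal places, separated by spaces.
0.000 4.000 7.000

after link 1: o_1 = (0.0000, 3.0000, 3.0000)
after link 2: o_2 = (0.0000, 4.0000, 7.0000)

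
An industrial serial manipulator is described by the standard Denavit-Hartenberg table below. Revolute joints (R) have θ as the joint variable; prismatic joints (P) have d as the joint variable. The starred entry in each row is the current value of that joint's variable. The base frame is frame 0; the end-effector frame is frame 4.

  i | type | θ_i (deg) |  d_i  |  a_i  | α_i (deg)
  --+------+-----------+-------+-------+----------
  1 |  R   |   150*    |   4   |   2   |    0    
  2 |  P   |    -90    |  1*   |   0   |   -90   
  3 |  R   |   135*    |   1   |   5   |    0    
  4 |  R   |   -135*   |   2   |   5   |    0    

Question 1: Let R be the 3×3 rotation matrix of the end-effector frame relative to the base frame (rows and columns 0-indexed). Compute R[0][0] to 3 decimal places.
0.500

End-effector x-axis (col 0 of R) = (0.5000,0.8660,0.0000)
R[0][0] = 0.5000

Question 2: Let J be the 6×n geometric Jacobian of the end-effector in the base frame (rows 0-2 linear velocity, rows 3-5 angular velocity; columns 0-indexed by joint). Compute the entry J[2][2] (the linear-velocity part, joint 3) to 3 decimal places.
axis z_2 = (-0.8660,0.5000,0.0000); lever o_n−o_2 = (-1.8658,2.7683,-3.5355)
cross product → J_v[:, 2] = (-1.7678,-3.0619,-1.4645)
J_ω[:, 2] = z_2
entry J[2][2] = -1.4645

-1.464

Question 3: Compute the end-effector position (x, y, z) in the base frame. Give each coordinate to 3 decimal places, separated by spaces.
-3.598 3.768 1.464

after link 1: o_1 = (-1.7321, 1.0000, 4.0000)
after link 2: o_2 = (-1.7321, 1.0000, 5.0000)
after link 3: o_3 = (-4.3658, -1.5619, 1.4645)
after link 4: o_4 = (-3.5979, 3.7683, 1.4645)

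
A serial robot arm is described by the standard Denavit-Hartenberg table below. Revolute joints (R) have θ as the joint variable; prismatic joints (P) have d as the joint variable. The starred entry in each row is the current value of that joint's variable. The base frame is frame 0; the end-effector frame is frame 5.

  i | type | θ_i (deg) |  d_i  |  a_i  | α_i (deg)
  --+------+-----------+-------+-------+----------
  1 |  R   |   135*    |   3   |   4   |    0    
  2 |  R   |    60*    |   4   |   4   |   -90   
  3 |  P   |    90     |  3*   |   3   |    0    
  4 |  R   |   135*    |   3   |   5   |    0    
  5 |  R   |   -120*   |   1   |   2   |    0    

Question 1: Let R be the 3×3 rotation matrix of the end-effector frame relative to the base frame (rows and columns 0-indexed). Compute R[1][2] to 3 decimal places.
-0.966

End-effector z-axis (col 2 of R) = (0.2588,-0.9659,0.0000)
R[1][2] = -0.9659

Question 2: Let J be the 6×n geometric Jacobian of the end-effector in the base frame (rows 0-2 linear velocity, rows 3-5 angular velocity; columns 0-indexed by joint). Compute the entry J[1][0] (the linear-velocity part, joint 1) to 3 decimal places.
-0.965

axis z_0 = ẑ; lever o_n−o_0 = (-0.9653,-3.9193,5.6037)
cross product → J_v[:, 0] = (3.9193,-0.9653,0.0000)
J_ω[:, 0] = z_0
entry J[1][0] = -0.9653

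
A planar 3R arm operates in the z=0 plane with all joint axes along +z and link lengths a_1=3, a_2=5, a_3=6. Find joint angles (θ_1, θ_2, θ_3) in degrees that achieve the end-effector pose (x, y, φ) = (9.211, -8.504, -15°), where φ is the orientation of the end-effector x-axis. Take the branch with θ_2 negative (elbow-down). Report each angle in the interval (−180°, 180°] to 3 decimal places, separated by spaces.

wrist centre = target − a_3·(cos φ, sin φ) = (3.4154, -6.9511)
cos θ_2 = (59.9829−3²−5²)/(2·3·5) = 0.8661; θ_2 = -29.9920° (elbow-down)
β = atan2(-6.9511,3.4154) = -63.8326°; ψ = atan2(-2.4994,7.3305) = -18.8273°
θ_1 = β − ψ = -45.0053°
θ_3 = φ − θ_1 − θ_2 = 59.9973° (wrapped to (-180°,180°])

-45.005 -29.992 59.997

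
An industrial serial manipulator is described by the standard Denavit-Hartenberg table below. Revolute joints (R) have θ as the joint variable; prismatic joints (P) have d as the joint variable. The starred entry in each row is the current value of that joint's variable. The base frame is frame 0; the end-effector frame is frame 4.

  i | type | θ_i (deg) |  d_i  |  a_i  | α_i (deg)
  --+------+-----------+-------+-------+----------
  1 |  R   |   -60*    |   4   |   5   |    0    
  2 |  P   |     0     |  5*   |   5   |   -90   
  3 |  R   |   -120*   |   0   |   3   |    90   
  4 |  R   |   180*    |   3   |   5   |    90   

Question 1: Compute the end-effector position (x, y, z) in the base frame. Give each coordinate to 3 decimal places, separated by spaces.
4.201 -7.276 5.768

after link 1: o_1 = (2.5000, -4.3301, 4.0000)
after link 2: o_2 = (5.0000, -8.6603, 9.0000)
after link 3: o_3 = (4.2500, -7.3612, 11.5981)
after link 4: o_4 = (4.2010, -7.2763, 5.7679)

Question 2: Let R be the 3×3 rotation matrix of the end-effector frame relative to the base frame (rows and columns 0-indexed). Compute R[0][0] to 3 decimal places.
End-effector x-axis (col 0 of R) = (0.2500,-0.4330,-0.8660)
R[0][0] = 0.2500

0.250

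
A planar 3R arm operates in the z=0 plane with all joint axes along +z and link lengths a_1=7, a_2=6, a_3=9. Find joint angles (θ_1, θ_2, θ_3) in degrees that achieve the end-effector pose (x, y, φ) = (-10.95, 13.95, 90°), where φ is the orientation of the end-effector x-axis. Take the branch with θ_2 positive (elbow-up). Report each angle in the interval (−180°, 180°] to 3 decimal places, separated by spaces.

wrist centre = target − a_3·(cos φ, sin φ) = (-10.9500, 4.9500)
cos θ_2 = (144.4050−7²−6²)/(2·7·6) = 0.7072; θ_2 = 44.9923° (elbow-up)
β = atan2(4.9500,-10.9500) = 155.6744°; ψ = atan2(4.2421,11.2432) = 20.6715°
θ_1 = β − ψ = 135.0029°
θ_3 = φ − θ_1 − θ_2 = -89.9952° (wrapped to (-180°,180°])

135.003 44.992 -89.995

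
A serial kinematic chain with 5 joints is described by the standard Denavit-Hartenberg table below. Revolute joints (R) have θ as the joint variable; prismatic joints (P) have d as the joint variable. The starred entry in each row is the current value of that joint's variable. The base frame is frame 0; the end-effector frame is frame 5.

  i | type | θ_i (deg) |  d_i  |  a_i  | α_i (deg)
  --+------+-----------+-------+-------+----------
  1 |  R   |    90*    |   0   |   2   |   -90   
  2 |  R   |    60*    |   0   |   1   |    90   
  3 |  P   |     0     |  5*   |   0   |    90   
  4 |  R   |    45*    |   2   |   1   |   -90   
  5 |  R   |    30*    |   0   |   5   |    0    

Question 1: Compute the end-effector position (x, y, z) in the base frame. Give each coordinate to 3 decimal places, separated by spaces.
-0.500 11.979 0.254

after link 1: o_1 = (0.0000, 2.0000, 0.0000)
after link 2: o_2 = (0.0000, 2.5000, -0.8660)
after link 3: o_3 = (0.0000, 6.8301, 1.6340)
after link 4: o_4 = (2.0000, 7.7961, 1.3752)
after link 5: o_5 = (-0.5000, 11.9786, 0.2544)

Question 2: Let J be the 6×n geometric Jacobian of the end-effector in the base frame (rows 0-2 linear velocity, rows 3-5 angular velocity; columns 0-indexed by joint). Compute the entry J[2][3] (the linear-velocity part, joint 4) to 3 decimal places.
5.149

axis z_3 = (1.0000,0.0000,0.0000); lever o_n−o_3 = (-0.5000,5.1485,-1.3795)
cross product → J_v[:, 3] = (-0.0000,1.3795,5.1485)
J_ω[:, 3] = z_3
entry J[2][3] = 5.1485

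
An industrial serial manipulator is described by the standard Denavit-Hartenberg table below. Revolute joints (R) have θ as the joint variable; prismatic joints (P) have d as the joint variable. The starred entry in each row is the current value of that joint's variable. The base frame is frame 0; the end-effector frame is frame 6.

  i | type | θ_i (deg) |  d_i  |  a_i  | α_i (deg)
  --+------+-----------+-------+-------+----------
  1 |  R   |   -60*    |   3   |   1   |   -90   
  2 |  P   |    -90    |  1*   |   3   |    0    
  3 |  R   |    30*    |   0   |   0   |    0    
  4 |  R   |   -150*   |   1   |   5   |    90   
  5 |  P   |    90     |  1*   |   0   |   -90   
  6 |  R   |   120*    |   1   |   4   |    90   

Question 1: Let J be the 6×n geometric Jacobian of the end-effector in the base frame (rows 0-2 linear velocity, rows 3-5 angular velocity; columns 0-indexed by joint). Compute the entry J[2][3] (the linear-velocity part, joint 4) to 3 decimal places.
4.696

axis z_3 = (0.8660,0.5000,0.0000); lever o_n−o_3 = (-3.2141,3.5670,0.1340)
cross product → J_v[:, 3] = (0.0670,-0.1160,4.6962)
J_ω[:, 3] = z_3
entry J[2][3] = 4.6962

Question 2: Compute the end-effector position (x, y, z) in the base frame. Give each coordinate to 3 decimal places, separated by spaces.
after link 1: o_1 = (0.5000, -0.8660, 3.0000)
after link 2: o_2 = (1.3660, -0.3660, 6.0000)
after link 3: o_3 = (1.3660, -0.3660, 6.0000)
after link 4: o_4 = (0.0670, 3.8840, 3.5000)
after link 5: o_5 = (0.3170, 3.4510, 2.6340)
after link 6: o_6 = (-1.8481, 3.2010, 6.1340)

-1.848 3.201 6.134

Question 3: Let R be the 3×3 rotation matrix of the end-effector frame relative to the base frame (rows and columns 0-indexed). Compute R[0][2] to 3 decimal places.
End-effector z-axis (col 2 of R) = (0.6250,0.6495,0.4330)
R[0][2] = 0.6250

0.625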